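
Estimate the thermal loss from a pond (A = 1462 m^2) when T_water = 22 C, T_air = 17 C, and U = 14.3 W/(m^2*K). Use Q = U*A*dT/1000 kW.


Temperature difference dT = 22 - 17 = 5 K
Heat loss (W) = U * A * dT = 14.3 * 1462 * 5 = 104533 W
Convert to kW: 104533 / 1000 = 104.533 kW

104.533 kW


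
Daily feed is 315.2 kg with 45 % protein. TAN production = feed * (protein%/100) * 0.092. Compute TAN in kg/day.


Protein in feed = 315.2 * 45/100 = 141.84 kg/day
TAN = protein * 0.092 = 141.84 * 0.092 = 13.04928 kg/day

13.04928 kg/day


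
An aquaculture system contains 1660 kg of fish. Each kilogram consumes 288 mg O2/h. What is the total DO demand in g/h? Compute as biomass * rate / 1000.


Total O2 consumption (mg/h) = 1660 kg * 288 mg/(kg*h) = 478080 mg/h
Convert to g/h: 478080 / 1000 = 478.08 g/h

478.08 g/h


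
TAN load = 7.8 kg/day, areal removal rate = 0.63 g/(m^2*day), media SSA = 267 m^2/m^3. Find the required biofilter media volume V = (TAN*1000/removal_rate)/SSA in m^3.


A = 7.8*1000 / 0.63 = 12380.952 m^2
V = 12380.952 / 267 = 46.3706

46.3706 m^3


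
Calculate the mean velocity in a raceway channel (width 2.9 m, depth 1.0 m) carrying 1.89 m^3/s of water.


Cross-sectional area = W * d = 2.9 * 1.0 = 2.9 m^2
Velocity = Q / A = 1.89 / 2.9 = 0.651724 m/s

0.651724 m/s


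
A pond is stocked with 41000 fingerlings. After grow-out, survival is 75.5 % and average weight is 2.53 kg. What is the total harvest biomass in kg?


Survivors = 41000 * 75.5/100 = 30955 fish
Harvest biomass = survivors * W_f = 30955 * 2.53 = 78316.15 kg

78316.15 kg


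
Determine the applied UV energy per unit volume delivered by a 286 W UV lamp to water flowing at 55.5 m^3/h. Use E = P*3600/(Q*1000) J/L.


Energy delivered per hour = 286 W * 3600 s = 1029600 J/h
Volume treated per hour = 55.5 m^3/h * 1000 = 55500 L/h
dose = 1029600 / 55500 = 18.5514 J/L

18.5514 J/L


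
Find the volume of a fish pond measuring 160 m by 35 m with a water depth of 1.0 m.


Base area = L * W = 160 * 35 = 5600 m^2
Volume = area * depth = 5600 * 1.0 = 5600 m^3

5600 m^3


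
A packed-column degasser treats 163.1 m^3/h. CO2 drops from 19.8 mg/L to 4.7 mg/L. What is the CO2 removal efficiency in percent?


CO2_out / CO2_in = 4.7 / 19.8 = 0.23737374
Fraction remaining = 0.23737374
efficiency = (1 - 0.23737374) * 100 = 76.2626 %

76.2626 %


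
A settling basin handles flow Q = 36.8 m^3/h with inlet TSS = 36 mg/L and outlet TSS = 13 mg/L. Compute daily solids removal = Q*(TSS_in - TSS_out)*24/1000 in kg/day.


Concentration drop: TSS_in - TSS_out = 36 - 13 = 23 mg/L
Hourly solids removed = Q * dTSS = 36.8 m^3/h * 23 mg/L = 846.4 g/h  (m^3/h * mg/L = g/h)
Daily solids removed = 846.4 * 24 = 20313.6 g/day
Convert g to kg: 20313.6 / 1000 = 20.3136 kg/day

20.3136 kg/day


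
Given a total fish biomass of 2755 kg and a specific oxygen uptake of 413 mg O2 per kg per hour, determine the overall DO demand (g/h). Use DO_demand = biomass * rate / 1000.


Total O2 consumption (mg/h) = 2755 kg * 413 mg/(kg*h) = 1137815 mg/h
Convert to g/h: 1137815 / 1000 = 1137.815 g/h

1137.815 g/h


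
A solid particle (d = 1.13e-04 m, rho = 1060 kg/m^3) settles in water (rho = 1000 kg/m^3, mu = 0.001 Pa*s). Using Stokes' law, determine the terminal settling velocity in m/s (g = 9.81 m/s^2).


Density difference: rho_p - rho_f = 1060 - 1000 = 60 kg/m^3
d^2 = (1.13e-04)^2 = 1.2769e-08 m^2
Numerator = (rho_p - rho_f) * g * d^2 = 60 * 9.81 * 1.2769e-08 = 7.5158334e-06
Denominator = 18 * mu = 18 * 0.001 = 0.018
v_s = 7.5158334e-06 / 0.018 = 4.17546e-04 m/s
Check: Re = rho_f * v_s * d / mu = 1000 * 4.17546e-04 * 1.13e-04 / 0.001 = 0.0472 < 1, so Stokes' law applies.

4.17546e-04 m/s


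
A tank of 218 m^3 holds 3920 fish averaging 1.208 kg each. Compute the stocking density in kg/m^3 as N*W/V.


Total biomass = 3920 fish * 1.208 kg = 4735.36 kg
Density = total biomass / volume = 4735.36 / 218 = 21.7218 kg/m^3

21.7218 kg/m^3


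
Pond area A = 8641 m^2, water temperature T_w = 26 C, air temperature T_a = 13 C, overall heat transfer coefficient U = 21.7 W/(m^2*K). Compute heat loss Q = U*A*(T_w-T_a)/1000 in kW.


Temperature difference dT = 26 - 13 = 13 K
Heat loss (W) = U * A * dT = 21.7 * 8641 * 13 = 2437626.1 W
Convert to kW: 2437626.1 / 1000 = 2437.6261 kW

2437.6261 kW


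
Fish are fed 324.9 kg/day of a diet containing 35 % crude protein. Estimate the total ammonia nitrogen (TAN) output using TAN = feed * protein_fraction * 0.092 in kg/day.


Protein in feed = 324.9 * 35/100 = 113.715 kg/day
TAN = protein * 0.092 = 113.715 * 0.092 = 10.46178 kg/day

10.46178 kg/day


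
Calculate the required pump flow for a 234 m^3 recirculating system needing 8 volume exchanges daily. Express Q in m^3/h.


Daily recirculation volume = 234 m^3 * 8 = 1872 m^3/day
Flow rate Q = daily volume / 24 h = 1872 / 24 = 78 m^3/h

78 m^3/h


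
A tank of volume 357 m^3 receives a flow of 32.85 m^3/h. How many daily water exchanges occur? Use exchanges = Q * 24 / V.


Daily flow volume = 32.85 m^3/h * 24 h = 788.4 m^3/day
Exchanges = daily flow / tank volume = 788.4 / 357 = 2.2084 exchanges/day

2.2084 exchanges/day


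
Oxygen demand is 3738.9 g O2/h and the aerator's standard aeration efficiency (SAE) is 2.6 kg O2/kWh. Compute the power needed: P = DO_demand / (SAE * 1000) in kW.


SAE in g O2/kWh = 2.6 * 1000 = 2600 g/kWh
P = DO_demand / SAE_g = 3738.9 / 2600 = 1.43804 kW

1.43804 kW


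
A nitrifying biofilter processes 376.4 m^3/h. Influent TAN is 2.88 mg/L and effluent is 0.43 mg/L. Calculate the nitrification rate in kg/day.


Concentration drop: TAN_in - TAN_out = 2.88 - 0.43 = 2.45 mg/L
Hourly TAN removed = Q * dTAN = 376.4 m^3/h * 2.45 mg/L = 922.18 g/h  (m^3/h * mg/L = g/h)
Daily TAN removed = 922.18 * 24 = 22132.32 g/day
Convert to kg/day: 22132.32 / 1000 = 22.13232 kg/day

22.13232 kg/day


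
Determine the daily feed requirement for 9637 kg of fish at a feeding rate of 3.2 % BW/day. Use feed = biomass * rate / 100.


Feeding rate fraction = 3.2% / 100 = 0.032
Daily feed = 9637 kg * 0.032 = 308.384 kg/day

308.384 kg/day


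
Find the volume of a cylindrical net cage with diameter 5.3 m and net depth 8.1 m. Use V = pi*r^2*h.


r = d/2 = 5.3/2 = 2.65 m
Base area = pi*r^2 = pi*2.65^2 = 22.061834 m^2
Volume = 22.061834 * 8.1 = 178.701 m^3

178.701 m^3


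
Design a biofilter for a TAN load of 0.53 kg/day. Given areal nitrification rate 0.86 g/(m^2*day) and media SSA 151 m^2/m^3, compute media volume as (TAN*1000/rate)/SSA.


A = 0.53*1000 / 0.86 = 616.27907 m^2
V = 616.27907 / 151 = 4.08132

4.08132 m^3


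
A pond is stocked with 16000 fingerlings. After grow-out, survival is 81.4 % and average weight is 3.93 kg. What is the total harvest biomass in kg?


Survivors = 16000 * 81.4/100 = 13024 fish
Harvest biomass = survivors * W_f = 13024 * 3.93 = 51184.32 kg

51184.32 kg


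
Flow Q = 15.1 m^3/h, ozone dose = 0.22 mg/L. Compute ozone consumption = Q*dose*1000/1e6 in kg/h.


O3 demand (mg/h) = Q * dose * 1000 = 15.1 * 0.22 * 1000 = 3322 mg/h
Convert mg to kg: 3322 / 1e6 = 0.003322 kg/h

0.003322 kg/h


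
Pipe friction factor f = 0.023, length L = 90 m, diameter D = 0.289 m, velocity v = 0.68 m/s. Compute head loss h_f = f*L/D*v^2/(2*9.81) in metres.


v^2 = 0.68^2 = 0.4624 m^2/s^2
L/D = 90/0.289 = 311.41869
h_f = f*(L/D)*v^2/(2g) = 0.023 * 311.41869 * 0.4624 / 19.62 = 0.168807 m

0.168807 m


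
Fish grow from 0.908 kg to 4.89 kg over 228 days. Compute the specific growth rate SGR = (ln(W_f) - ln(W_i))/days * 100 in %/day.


ln(W_f) = ln(4.89) = 1.5871923
ln(W_i) = ln(0.908) = -0.0965109
ln(W_f) - ln(W_i) = 1.5871923 - -0.0965109 = 1.6837032
SGR = 1.6837032 / 228 * 100 = 0.738466 %/day

0.738466 %/day


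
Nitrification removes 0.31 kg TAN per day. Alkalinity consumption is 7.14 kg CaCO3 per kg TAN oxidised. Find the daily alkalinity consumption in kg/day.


Alkalinity factor: 7.14 kg CaCO3 consumed per kg TAN nitrified
alk = 0.31 kg TAN * 7.14 = 2.2134 kg CaCO3/day

2.2134 kg CaCO3/day


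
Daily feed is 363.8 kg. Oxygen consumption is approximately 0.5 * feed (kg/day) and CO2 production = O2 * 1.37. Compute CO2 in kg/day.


O2 = 363.8 * 0.5 = 181.9
CO2 = 181.9 * 1.37 = 249.203

249.203 kg/day


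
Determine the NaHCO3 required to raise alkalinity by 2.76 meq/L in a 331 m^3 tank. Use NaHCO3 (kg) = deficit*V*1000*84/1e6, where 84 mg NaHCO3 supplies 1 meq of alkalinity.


Tank volume in L = 331 m^3 * 1000 = 331000 L
Total meq required = 2.76 meq/L * 331000 L = 913560 meq
NaHCO3 mass = 913560 meq * 84 mg/meq / 1e6 = 76.739 kg

76.739 kg


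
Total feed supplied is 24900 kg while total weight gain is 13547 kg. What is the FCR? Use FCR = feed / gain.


FCR = feed consumed / weight gained
FCR = 24900 kg / 13547 kg = 1.83805

1.83805


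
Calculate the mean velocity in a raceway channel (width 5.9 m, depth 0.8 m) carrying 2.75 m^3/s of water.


Cross-sectional area = W * d = 5.9 * 0.8 = 4.72 m^2
Velocity = Q / A = 2.75 / 4.72 = 0.582627 m/s

0.582627 m/s


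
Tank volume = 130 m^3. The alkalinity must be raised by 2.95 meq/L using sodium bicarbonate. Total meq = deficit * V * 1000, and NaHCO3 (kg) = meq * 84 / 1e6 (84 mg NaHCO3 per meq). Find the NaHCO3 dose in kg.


Tank volume in L = 130 m^3 * 1000 = 130000 L
Total meq required = 2.95 meq/L * 130000 L = 383500 meq
NaHCO3 mass = 383500 meq * 84 mg/meq / 1e6 = 32.214 kg

32.214 kg


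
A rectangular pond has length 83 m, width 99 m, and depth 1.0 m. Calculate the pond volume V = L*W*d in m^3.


Base area = L * W = 83 * 99 = 8217 m^2
Volume = area * depth = 8217 * 1.0 = 8217 m^3

8217 m^3


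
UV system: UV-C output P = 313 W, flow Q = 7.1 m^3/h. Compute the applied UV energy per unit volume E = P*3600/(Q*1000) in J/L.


Energy delivered per hour = 313 W * 3600 s = 1126800 J/h
Volume treated per hour = 7.1 m^3/h * 1000 = 7100 L/h
dose = 1126800 / 7100 = 158.704 J/L

158.704 J/L


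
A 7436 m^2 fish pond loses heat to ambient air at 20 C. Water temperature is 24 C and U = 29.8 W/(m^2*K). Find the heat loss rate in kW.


Temperature difference dT = 24 - 20 = 4 K
Heat loss (W) = U * A * dT = 29.8 * 7436 * 4 = 886371.2 W
Convert to kW: 886371.2 / 1000 = 886.3712 kW

886.3712 kW


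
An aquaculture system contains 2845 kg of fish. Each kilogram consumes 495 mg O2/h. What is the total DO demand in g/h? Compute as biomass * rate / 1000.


Total O2 consumption (mg/h) = 2845 kg * 495 mg/(kg*h) = 1408275 mg/h
Convert to g/h: 1408275 / 1000 = 1408.275 g/h

1408.275 g/h


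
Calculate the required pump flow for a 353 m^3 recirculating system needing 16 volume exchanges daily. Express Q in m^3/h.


Daily recirculation volume = 353 m^3 * 16 = 5648 m^3/day
Flow rate Q = daily volume / 24 h = 5648 / 24 = 235.333 m^3/h

235.333 m^3/h


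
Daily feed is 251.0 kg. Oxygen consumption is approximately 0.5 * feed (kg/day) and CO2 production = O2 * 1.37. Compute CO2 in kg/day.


O2 = 251.0 * 0.5 = 125.5
CO2 = 125.5 * 1.37 = 171.935

171.935 kg/day


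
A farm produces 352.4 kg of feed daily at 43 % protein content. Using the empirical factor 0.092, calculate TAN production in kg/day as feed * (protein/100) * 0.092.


Protein in feed = 352.4 * 43/100 = 151.532 kg/day
TAN = protein * 0.092 = 151.532 * 0.092 = 13.940944 kg/day

13.940944 kg/day


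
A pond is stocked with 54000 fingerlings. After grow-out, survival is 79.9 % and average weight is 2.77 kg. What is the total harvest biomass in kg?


Survivors = 54000 * 79.9/100 = 43146 fish
Harvest biomass = survivors * W_f = 43146 * 2.77 = 119514.42 kg

119514.42 kg


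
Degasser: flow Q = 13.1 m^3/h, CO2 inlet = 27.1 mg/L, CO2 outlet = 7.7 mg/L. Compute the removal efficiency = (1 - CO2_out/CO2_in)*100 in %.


CO2_out / CO2_in = 7.7 / 27.1 = 0.28413284
Fraction remaining = 0.28413284
efficiency = (1 - 0.28413284) * 100 = 71.5867 %

71.5867 %


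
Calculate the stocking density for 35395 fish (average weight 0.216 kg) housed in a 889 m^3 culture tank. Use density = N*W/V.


Total biomass = 35395 fish * 0.216 kg = 7645.32 kg
Density = total biomass / volume = 7645.32 / 889 = 8.59991 kg/m^3

8.59991 kg/m^3


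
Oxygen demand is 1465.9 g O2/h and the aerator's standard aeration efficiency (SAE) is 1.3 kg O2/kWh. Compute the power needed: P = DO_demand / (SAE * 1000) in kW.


SAE in g O2/kWh = 1.3 * 1000 = 1300 g/kWh
P = DO_demand / SAE_g = 1465.9 / 1300 = 1.12762 kW

1.12762 kW


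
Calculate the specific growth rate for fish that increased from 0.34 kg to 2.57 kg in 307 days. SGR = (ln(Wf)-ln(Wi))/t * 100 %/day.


ln(W_f) = ln(2.57) = 0.9439059
ln(W_i) = ln(0.34) = -1.0788097
ln(W_f) - ln(W_i) = 0.9439059 - -1.0788097 = 2.0227156
SGR = 2.0227156 / 307 * 100 = 0.658865 %/day

0.658865 %/day


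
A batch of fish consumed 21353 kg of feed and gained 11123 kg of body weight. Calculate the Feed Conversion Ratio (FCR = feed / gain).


FCR = feed consumed / weight gained
FCR = 21353 kg / 11123 kg = 1.91972

1.91972


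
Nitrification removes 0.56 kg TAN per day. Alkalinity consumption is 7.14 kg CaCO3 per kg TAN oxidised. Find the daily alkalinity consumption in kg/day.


Alkalinity factor: 7.14 kg CaCO3 consumed per kg TAN nitrified
alk = 0.56 kg TAN * 7.14 = 3.9984 kg CaCO3/day

3.9984 kg CaCO3/day


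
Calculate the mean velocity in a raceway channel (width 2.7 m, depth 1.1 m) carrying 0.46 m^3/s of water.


Cross-sectional area = W * d = 2.7 * 1.1 = 2.97 m^2
Velocity = Q / A = 0.46 / 2.97 = 0.154882 m/s

0.154882 m/s


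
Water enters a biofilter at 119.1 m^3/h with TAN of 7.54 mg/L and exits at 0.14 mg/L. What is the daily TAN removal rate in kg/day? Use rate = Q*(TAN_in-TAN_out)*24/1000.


Concentration drop: TAN_in - TAN_out = 7.54 - 0.14 = 7.4 mg/L
Hourly TAN removed = Q * dTAN = 119.1 m^3/h * 7.4 mg/L = 881.34 g/h  (m^3/h * mg/L = g/h)
Daily TAN removed = 881.34 * 24 = 21152.16 g/day
Convert to kg/day: 21152.16 / 1000 = 21.15216 kg/day

21.15216 kg/day


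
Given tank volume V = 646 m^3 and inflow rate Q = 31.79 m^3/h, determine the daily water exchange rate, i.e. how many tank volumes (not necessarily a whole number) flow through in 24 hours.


Daily flow volume = 31.79 m^3/h * 24 h = 762.96 m^3/day
Exchanges = daily flow / tank volume = 762.96 / 646 = 1.18105 exchanges/day

1.18105 exchanges/day


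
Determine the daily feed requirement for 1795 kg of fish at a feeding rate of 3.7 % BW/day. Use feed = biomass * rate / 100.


Feeding rate fraction = 3.7% / 100 = 0.037
Daily feed = 1795 kg * 0.037 = 66.415 kg/day

66.415 kg/day


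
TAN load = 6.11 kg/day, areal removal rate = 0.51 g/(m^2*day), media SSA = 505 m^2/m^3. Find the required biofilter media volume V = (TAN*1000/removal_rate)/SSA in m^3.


A = 6.11*1000 / 0.51 = 11980.392 m^2
V = 11980.392 / 505 = 23.7235

23.7235 m^3


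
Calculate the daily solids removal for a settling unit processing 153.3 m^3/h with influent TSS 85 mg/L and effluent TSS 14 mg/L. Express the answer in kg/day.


Concentration drop: TSS_in - TSS_out = 85 - 14 = 71 mg/L
Hourly solids removed = Q * dTSS = 153.3 m^3/h * 71 mg/L = 10884.3 g/h  (m^3/h * mg/L = g/h)
Daily solids removed = 10884.3 * 24 = 261223.2 g/day
Convert g to kg: 261223.2 / 1000 = 261.2232 kg/day

261.2232 kg/day


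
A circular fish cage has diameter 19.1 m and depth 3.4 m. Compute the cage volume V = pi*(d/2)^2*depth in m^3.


r = d/2 = 19.1/2 = 9.55 m
Base area = pi*r^2 = pi*9.55^2 = 286.5211 m^2
Volume = 286.5211 * 3.4 = 974.172 m^3

974.172 m^3


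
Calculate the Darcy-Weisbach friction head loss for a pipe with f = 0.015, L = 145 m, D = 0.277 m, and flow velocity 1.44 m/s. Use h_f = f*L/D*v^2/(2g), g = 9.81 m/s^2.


v^2 = 1.44^2 = 2.0736 m^2/s^2
L/D = 145/0.277 = 523.4657
h_f = f*(L/D)*v^2/(2g) = 0.015 * 523.4657 * 2.0736 / 19.62 = 0.829861 m

0.829861 m


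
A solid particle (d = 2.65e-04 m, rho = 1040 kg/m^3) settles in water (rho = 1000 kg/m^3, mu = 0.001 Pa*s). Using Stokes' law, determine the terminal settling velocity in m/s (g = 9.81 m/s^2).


Density difference: rho_p - rho_f = 1040 - 1000 = 40 kg/m^3
d^2 = (2.65e-04)^2 = 7.0225e-08 m^2
Numerator = (rho_p - rho_f) * g * d^2 = 40 * 9.81 * 7.0225e-08 = 2.755629e-05
Denominator = 18 * mu = 18 * 0.001 = 0.018
v_s = 2.755629e-05 / 0.018 = 0.0015309 m/s
Check: Re = rho_f * v_s * d / mu = 1000 * 0.0015309 * 2.65e-04 / 0.001 = 0.406 < 1, so Stokes' law applies.

0.0015309 m/s


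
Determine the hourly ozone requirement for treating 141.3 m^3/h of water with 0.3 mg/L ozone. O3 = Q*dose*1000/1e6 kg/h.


O3 demand (mg/h) = Q * dose * 1000 = 141.3 * 0.3 * 1000 = 42390 mg/h
Convert mg to kg: 42390 / 1e6 = 0.04239 kg/h

0.04239 kg/h


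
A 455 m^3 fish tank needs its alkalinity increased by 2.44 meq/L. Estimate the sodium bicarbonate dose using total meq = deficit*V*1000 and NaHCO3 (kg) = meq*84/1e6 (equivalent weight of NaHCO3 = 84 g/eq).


Tank volume in L = 455 m^3 * 1000 = 455000 L
Total meq required = 2.44 meq/L * 455000 L = 1110200 meq
NaHCO3 mass = 1110200 meq * 84 mg/meq / 1e6 = 93.2568 kg

93.2568 kg


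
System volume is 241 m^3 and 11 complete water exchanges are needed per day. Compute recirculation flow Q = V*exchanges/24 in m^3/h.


Daily recirculation volume = 241 m^3 * 11 = 2651 m^3/day
Flow rate Q = daily volume / 24 h = 2651 / 24 = 110.458 m^3/h

110.458 m^3/h


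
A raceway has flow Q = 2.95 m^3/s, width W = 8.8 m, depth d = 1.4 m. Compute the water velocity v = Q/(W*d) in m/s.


Cross-sectional area = W * d = 8.8 * 1.4 = 12.32 m^2
Velocity = Q / A = 2.95 / 12.32 = 0.239448 m/s

0.239448 m/s


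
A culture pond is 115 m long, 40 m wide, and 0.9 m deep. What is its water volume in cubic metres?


Base area = L * W = 115 * 40 = 4600 m^2
Volume = area * depth = 4600 * 0.9 = 4140 m^3

4140 m^3


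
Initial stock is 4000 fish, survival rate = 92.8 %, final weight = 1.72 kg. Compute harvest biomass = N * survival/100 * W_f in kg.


Survivors = 4000 * 92.8/100 = 3712 fish
Harvest biomass = survivors * W_f = 3712 * 1.72 = 6384.64 kg

6384.64 kg


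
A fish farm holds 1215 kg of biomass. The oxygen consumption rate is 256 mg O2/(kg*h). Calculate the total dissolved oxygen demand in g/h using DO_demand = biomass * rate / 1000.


Total O2 consumption (mg/h) = 1215 kg * 256 mg/(kg*h) = 311040 mg/h
Convert to g/h: 311040 / 1000 = 311.04 g/h

311.04 g/h


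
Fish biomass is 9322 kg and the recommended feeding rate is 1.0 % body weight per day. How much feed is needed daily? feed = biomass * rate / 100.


Feeding rate fraction = 1.0% / 100 = 0.01
Daily feed = 9322 kg * 0.01 = 93.22 kg/day

93.22 kg/day


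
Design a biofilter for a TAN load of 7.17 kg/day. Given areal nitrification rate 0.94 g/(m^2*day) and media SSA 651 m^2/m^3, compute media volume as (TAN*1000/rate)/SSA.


A = 7.17*1000 / 0.94 = 7627.6596 m^2
V = 7627.6596 / 651 = 11.7168

11.7168 m^3


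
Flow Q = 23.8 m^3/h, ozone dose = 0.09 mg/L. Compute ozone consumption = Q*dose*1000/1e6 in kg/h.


O3 demand (mg/h) = Q * dose * 1000 = 23.8 * 0.09 * 1000 = 2142 mg/h
Convert mg to kg: 2142 / 1e6 = 0.002142 kg/h

0.002142 kg/h


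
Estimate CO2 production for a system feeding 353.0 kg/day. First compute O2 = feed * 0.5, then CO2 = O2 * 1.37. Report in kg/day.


O2 = 353.0 * 0.5 = 176.5
CO2 = 176.5 * 1.37 = 241.805

241.805 kg/day


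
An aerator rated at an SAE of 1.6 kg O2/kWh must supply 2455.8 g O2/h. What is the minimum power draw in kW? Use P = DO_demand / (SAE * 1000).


SAE in g O2/kWh = 1.6 * 1000 = 1600 g/kWh
P = DO_demand / SAE_g = 2455.8 / 1600 = 1.53488 kW

1.53488 kW


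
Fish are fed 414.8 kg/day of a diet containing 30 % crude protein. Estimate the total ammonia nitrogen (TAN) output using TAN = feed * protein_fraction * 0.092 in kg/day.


Protein in feed = 414.8 * 30/100 = 124.44 kg/day
TAN = protein * 0.092 = 124.44 * 0.092 = 11.44848 kg/day

11.44848 kg/day


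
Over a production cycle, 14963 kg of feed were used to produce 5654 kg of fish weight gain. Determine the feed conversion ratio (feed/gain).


FCR = feed consumed / weight gained
FCR = 14963 kg / 5654 kg = 2.64644

2.64644


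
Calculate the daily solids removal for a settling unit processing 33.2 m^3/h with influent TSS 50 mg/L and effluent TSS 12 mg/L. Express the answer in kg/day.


Concentration drop: TSS_in - TSS_out = 50 - 12 = 38 mg/L
Hourly solids removed = Q * dTSS = 33.2 m^3/h * 38 mg/L = 1261.6 g/h  (m^3/h * mg/L = g/h)
Daily solids removed = 1261.6 * 24 = 30278.4 g/day
Convert g to kg: 30278.4 / 1000 = 30.2784 kg/day

30.2784 kg/day


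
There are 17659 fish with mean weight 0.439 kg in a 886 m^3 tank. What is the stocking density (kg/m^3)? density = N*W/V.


Total biomass = 17659 fish * 0.439 kg = 7752.301 kg
Density = total biomass / volume = 7752.301 / 886 = 8.74978 kg/m^3

8.74978 kg/m^3


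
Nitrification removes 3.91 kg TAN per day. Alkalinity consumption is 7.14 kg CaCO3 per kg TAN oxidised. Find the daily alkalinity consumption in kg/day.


Alkalinity factor: 7.14 kg CaCO3 consumed per kg TAN nitrified
alk = 3.91 kg TAN * 7.14 = 27.9174 kg CaCO3/day

27.9174 kg CaCO3/day


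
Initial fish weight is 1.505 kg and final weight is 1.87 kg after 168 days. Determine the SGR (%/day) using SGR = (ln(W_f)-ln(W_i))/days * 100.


ln(W_f) = ln(1.87) = 0.62593843
ln(W_i) = ln(1.505) = 0.4087929
ln(W_f) - ln(W_i) = 0.62593843 - 0.4087929 = 0.21714553
SGR = 0.21714553 / 168 * 100 = 0.129253 %/day

0.129253 %/day


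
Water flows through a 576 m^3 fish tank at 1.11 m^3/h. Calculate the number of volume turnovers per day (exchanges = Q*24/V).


Daily flow volume = 1.11 m^3/h * 24 h = 26.64 m^3/day
Exchanges = daily flow / tank volume = 26.64 / 576 = 0.04625 exchanges/day

0.04625 exchanges/day


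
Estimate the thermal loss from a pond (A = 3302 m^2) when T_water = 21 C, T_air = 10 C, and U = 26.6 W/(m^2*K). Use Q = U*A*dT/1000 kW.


Temperature difference dT = 21 - 10 = 11 K
Heat loss (W) = U * A * dT = 26.6 * 3302 * 11 = 966165.2 W
Convert to kW: 966165.2 / 1000 = 966.1652 kW

966.1652 kW


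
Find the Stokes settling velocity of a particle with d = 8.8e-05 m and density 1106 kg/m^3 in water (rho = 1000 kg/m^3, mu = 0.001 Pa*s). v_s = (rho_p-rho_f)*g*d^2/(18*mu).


Density difference: rho_p - rho_f = 1106 - 1000 = 106 kg/m^3
d^2 = (8.8e-05)^2 = 7.744e-09 m^2
Numerator = (rho_p - rho_f) * g * d^2 = 106 * 9.81 * 7.744e-09 = 8.0526758e-06
Denominator = 18 * mu = 18 * 0.001 = 0.018
v_s = 8.0526758e-06 / 0.018 = 4.47371e-04 m/s
Check: Re = rho_f * v_s * d / mu = 1000 * 4.47371e-04 * 8.8e-05 / 0.001 = 0.0394 < 1, so Stokes' law applies.

4.47371e-04 m/s


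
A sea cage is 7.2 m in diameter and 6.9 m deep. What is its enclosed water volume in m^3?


r = d/2 = 7.2/2 = 3.6 m
Base area = pi*r^2 = pi*3.6^2 = 40.715041 m^2
Volume = 40.715041 * 6.9 = 280.934 m^3

280.934 m^3


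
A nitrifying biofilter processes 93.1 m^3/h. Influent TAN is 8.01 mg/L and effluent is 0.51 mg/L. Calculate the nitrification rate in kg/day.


Concentration drop: TAN_in - TAN_out = 8.01 - 0.51 = 7.5 mg/L
Hourly TAN removed = Q * dTAN = 93.1 m^3/h * 7.5 mg/L = 698.25 g/h  (m^3/h * mg/L = g/h)
Daily TAN removed = 698.25 * 24 = 16758 g/day
Convert to kg/day: 16758 / 1000 = 16.758 kg/day

16.758 kg/day


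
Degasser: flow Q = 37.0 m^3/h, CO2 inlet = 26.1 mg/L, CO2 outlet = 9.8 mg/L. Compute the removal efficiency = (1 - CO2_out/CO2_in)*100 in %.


CO2_out / CO2_in = 9.8 / 26.1 = 0.37547893
Fraction remaining = 0.37547893
efficiency = (1 - 0.37547893) * 100 = 62.4521 %

62.4521 %


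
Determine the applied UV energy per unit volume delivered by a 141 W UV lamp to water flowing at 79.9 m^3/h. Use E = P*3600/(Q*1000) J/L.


Energy delivered per hour = 141 W * 3600 s = 507600 J/h
Volume treated per hour = 79.9 m^3/h * 1000 = 79900 L/h
dose = 507600 / 79900 = 6.35294 J/L

6.35294 J/L


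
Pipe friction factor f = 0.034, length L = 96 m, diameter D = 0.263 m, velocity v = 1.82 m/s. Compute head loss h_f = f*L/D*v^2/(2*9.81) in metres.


v^2 = 1.82^2 = 3.3124 m^2/s^2
L/D = 96/0.263 = 365.01901
h_f = f*(L/D)*v^2/(2g) = 0.034 * 365.01901 * 3.3124 / 19.62 = 2.09526 m

2.09526 m


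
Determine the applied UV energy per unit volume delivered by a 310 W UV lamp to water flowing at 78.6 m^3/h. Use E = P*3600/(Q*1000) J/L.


Energy delivered per hour = 310 W * 3600 s = 1116000 J/h
Volume treated per hour = 78.6 m^3/h * 1000 = 78600 L/h
dose = 1116000 / 78600 = 14.1985 J/L

14.1985 J/L


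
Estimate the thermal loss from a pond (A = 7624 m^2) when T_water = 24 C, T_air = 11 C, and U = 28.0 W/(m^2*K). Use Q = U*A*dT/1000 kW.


Temperature difference dT = 24 - 11 = 13 K
Heat loss (W) = U * A * dT = 28.0 * 7624 * 13 = 2775136 W
Convert to kW: 2775136 / 1000 = 2775.136 kW

2775.136 kW


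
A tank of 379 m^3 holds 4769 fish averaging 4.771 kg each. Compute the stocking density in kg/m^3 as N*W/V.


Total biomass = 4769 fish * 4.771 kg = 22752.899 kg
Density = total biomass / volume = 22752.899 / 379 = 60.034 kg/m^3

60.034 kg/m^3


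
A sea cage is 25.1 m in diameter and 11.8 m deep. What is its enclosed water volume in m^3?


r = d/2 = 25.1/2 = 12.55 m
Base area = pi*r^2 = pi*12.55^2 = 494.8087 m^2
Volume = 494.8087 * 11.8 = 5838.74 m^3

5838.74 m^3


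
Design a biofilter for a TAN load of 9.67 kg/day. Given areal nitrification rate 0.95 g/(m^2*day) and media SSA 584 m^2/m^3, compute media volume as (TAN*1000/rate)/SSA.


A = 9.67*1000 / 0.95 = 10178.947 m^2
V = 10178.947 / 584 = 17.4297

17.4297 m^3


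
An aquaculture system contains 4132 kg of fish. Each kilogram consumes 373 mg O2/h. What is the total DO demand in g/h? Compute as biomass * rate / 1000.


Total O2 consumption (mg/h) = 4132 kg * 373 mg/(kg*h) = 1541236 mg/h
Convert to g/h: 1541236 / 1000 = 1541.236 g/h

1541.236 g/h


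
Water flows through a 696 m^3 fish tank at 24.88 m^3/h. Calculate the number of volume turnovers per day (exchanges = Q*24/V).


Daily flow volume = 24.88 m^3/h * 24 h = 597.12 m^3/day
Exchanges = daily flow / tank volume = 597.12 / 696 = 0.857931 exchanges/day

0.857931 exchanges/day


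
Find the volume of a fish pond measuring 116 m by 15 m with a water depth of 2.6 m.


Base area = L * W = 116 * 15 = 1740 m^2
Volume = area * depth = 1740 * 2.6 = 4524 m^3

4524 m^3


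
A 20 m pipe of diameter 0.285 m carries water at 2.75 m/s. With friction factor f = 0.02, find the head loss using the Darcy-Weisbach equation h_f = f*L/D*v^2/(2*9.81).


v^2 = 2.75^2 = 7.5625 m^2/s^2
L/D = 20/0.285 = 70.175439
h_f = f*(L/D)*v^2/(2g) = 0.02 * 70.175439 * 7.5625 / 19.62 = 0.54098 m

0.54098 m


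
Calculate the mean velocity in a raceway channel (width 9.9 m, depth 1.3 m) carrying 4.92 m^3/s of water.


Cross-sectional area = W * d = 9.9 * 1.3 = 12.87 m^2
Velocity = Q / A = 4.92 / 12.87 = 0.382284 m/s

0.382284 m/s


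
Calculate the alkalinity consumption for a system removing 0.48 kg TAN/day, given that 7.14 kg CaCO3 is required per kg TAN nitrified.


Alkalinity factor: 7.14 kg CaCO3 consumed per kg TAN nitrified
alk = 0.48 kg TAN * 7.14 = 3.4272 kg CaCO3/day

3.4272 kg CaCO3/day


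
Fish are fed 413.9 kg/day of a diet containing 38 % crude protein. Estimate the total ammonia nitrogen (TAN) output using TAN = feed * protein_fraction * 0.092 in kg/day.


Protein in feed = 413.9 * 38/100 = 157.282 kg/day
TAN = protein * 0.092 = 157.282 * 0.092 = 14.469944 kg/day

14.469944 kg/day


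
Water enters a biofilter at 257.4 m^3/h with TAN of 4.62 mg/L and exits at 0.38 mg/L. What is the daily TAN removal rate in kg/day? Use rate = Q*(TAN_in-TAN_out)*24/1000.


Concentration drop: TAN_in - TAN_out = 4.62 - 0.38 = 4.24 mg/L
Hourly TAN removed = Q * dTAN = 257.4 m^3/h * 4.24 mg/L = 1091.376 g/h  (m^3/h * mg/L = g/h)
Daily TAN removed = 1091.376 * 24 = 26193.024 g/day
Convert to kg/day: 26193.024 / 1000 = 26.193024 kg/day

26.193024 kg/day


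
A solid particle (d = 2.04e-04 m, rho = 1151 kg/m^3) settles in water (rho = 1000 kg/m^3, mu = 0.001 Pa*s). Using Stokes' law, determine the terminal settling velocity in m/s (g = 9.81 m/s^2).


Density difference: rho_p - rho_f = 1151 - 1000 = 151 kg/m^3
d^2 = (2.04e-04)^2 = 4.1616e-08 m^2
Numerator = (rho_p - rho_f) * g * d^2 = 151 * 9.81 * 4.1616e-08 = 6.1646197e-05
Denominator = 18 * mu = 18 * 0.001 = 0.018
v_s = 6.1646197e-05 / 0.018 = 0.00342479 m/s
Check: Re = rho_f * v_s * d / mu = 1000 * 0.00342479 * 2.04e-04 / 0.001 = 0.699 < 1, so Stokes' law applies.

0.00342479 m/s


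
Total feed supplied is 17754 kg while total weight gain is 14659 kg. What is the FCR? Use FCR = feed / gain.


FCR = feed consumed / weight gained
FCR = 17754 kg / 14659 kg = 1.21113

1.21113


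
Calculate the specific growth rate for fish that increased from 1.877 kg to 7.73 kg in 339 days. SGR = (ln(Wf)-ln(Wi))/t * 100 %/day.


ln(W_f) = ln(7.73) = 2.0451089
ln(W_i) = ln(1.877) = 0.62967476
ln(W_f) - ln(W_i) = 2.0451089 - 0.62967476 = 1.4154341
SGR = 1.4154341 / 339 * 100 = 0.417532 %/day

0.417532 %/day


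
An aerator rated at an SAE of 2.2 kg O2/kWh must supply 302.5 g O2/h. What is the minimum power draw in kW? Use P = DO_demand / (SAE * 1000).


SAE in g O2/kWh = 2.2 * 1000 = 2200 g/kWh
P = DO_demand / SAE_g = 302.5 / 2200 = 0.1375 kW

0.1375 kW


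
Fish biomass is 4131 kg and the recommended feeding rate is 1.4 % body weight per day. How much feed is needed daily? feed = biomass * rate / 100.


Feeding rate fraction = 1.4% / 100 = 0.014
Daily feed = 4131 kg * 0.014 = 57.834 kg/day

57.834 kg/day


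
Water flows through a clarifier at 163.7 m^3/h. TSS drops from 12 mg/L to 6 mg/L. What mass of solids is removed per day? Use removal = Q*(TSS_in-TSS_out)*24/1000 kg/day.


Concentration drop: TSS_in - TSS_out = 12 - 6 = 6 mg/L
Hourly solids removed = Q * dTSS = 163.7 m^3/h * 6 mg/L = 982.2 g/h  (m^3/h * mg/L = g/h)
Daily solids removed = 982.2 * 24 = 23572.8 g/day
Convert g to kg: 23572.8 / 1000 = 23.5728 kg/day

23.5728 kg/day


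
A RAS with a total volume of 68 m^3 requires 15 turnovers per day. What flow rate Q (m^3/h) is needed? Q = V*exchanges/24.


Daily recirculation volume = 68 m^3 * 15 = 1020 m^3/day
Flow rate Q = daily volume / 24 h = 1020 / 24 = 42.5 m^3/h

42.5 m^3/h


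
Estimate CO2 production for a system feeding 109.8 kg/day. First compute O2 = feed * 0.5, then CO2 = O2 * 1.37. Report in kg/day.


O2 = 109.8 * 0.5 = 54.9
CO2 = 54.9 * 1.37 = 75.213

75.213 kg/day


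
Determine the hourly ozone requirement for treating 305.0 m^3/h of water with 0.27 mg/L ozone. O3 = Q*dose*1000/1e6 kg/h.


O3 demand (mg/h) = Q * dose * 1000 = 305.0 * 0.27 * 1000 = 82350 mg/h
Convert mg to kg: 82350 / 1e6 = 0.08235 kg/h

0.08235 kg/h


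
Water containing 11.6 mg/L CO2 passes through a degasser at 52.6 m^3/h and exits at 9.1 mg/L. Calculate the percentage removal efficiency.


CO2_out / CO2_in = 9.1 / 11.6 = 0.78448276
Fraction remaining = 0.78448276
efficiency = (1 - 0.78448276) * 100 = 21.5517 %

21.5517 %


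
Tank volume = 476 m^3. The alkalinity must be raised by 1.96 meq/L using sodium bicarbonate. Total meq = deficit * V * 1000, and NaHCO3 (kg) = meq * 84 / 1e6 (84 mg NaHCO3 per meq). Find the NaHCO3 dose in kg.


Tank volume in L = 476 m^3 * 1000 = 476000 L
Total meq required = 1.96 meq/L * 476000 L = 932960 meq
NaHCO3 mass = 932960 meq * 84 mg/meq / 1e6 = 78.3686 kg

78.3686 kg


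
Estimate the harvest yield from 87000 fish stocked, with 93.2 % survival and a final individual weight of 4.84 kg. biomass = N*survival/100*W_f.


Survivors = 87000 * 93.2/100 = 81084 fish
Harvest biomass = survivors * W_f = 81084 * 4.84 = 392446.56 kg

392446.56 kg


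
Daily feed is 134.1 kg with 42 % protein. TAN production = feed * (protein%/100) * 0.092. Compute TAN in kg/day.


Protein in feed = 134.1 * 42/100 = 56.322 kg/day
TAN = protein * 0.092 = 56.322 * 0.092 = 5.181624 kg/day

5.181624 kg/day


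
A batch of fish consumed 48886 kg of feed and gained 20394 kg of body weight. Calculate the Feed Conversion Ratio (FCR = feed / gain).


FCR = feed consumed / weight gained
FCR = 48886 kg / 20394 kg = 2.39708

2.39708


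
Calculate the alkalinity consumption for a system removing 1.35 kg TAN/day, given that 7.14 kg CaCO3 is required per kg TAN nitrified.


Alkalinity factor: 7.14 kg CaCO3 consumed per kg TAN nitrified
alk = 1.35 kg TAN * 7.14 = 9.639 kg CaCO3/day

9.639 kg CaCO3/day


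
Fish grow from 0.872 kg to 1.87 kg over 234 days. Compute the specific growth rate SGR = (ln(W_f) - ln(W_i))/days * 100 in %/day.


ln(W_f) = ln(1.87) = 0.62593843
ln(W_i) = ln(0.872) = -0.13696586
ln(W_f) - ln(W_i) = 0.62593843 - -0.13696586 = 0.76290429
SGR = 0.76290429 / 234 * 100 = 0.326027 %/day

0.326027 %/day


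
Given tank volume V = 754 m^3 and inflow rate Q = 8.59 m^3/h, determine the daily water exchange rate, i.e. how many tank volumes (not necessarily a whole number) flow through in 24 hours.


Daily flow volume = 8.59 m^3/h * 24 h = 206.16 m^3/day
Exchanges = daily flow / tank volume = 206.16 / 754 = 0.273422 exchanges/day

0.273422 exchanges/day


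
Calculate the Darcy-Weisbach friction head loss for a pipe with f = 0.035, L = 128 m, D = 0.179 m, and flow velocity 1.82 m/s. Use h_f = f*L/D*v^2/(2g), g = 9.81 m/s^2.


v^2 = 1.82^2 = 3.3124 m^2/s^2
L/D = 128/0.179 = 715.0838
h_f = f*(L/D)*v^2/(2g) = 0.035 * 715.0838 * 3.3124 / 19.62 = 4.22541 m

4.22541 m


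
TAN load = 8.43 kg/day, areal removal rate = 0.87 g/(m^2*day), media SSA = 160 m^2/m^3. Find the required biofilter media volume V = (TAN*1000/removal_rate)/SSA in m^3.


A = 8.43*1000 / 0.87 = 9689.6552 m^2
V = 9689.6552 / 160 = 60.5603

60.5603 m^3


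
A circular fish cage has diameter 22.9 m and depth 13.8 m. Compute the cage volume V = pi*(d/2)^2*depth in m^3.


r = d/2 = 22.9/2 = 11.45 m
Base area = pi*r^2 = pi*11.45^2 = 411.87065 m^2
Volume = 411.87065 * 13.8 = 5683.81 m^3

5683.81 m^3


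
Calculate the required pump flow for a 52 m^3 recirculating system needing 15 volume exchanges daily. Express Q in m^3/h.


Daily recirculation volume = 52 m^3 * 15 = 780 m^3/day
Flow rate Q = daily volume / 24 h = 780 / 24 = 32.5 m^3/h

32.5 m^3/h


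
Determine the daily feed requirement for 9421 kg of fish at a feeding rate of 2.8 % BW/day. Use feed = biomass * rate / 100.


Feeding rate fraction = 2.8% / 100 = 0.028
Daily feed = 9421 kg * 0.028 = 263.788 kg/day

263.788 kg/day


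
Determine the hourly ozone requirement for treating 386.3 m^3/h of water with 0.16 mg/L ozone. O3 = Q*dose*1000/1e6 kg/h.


O3 demand (mg/h) = Q * dose * 1000 = 386.3 * 0.16 * 1000 = 61808 mg/h
Convert mg to kg: 61808 / 1e6 = 0.061808 kg/h

0.061808 kg/h


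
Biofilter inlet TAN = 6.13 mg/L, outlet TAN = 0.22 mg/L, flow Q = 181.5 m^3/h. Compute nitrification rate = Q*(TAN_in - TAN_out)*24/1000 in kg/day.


Concentration drop: TAN_in - TAN_out = 6.13 - 0.22 = 5.91 mg/L
Hourly TAN removed = Q * dTAN = 181.5 m^3/h * 5.91 mg/L = 1072.665 g/h  (m^3/h * mg/L = g/h)
Daily TAN removed = 1072.665 * 24 = 25743.96 g/day
Convert to kg/day: 25743.96 / 1000 = 25.74396 kg/day

25.74396 kg/day


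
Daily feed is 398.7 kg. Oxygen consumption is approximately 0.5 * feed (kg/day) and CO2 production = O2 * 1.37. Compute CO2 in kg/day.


O2 = 398.7 * 0.5 = 199.35
CO2 = 199.35 * 1.37 = 273.1095

273.1095 kg/day


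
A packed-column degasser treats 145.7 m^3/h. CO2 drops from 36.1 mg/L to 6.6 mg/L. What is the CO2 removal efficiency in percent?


CO2_out / CO2_in = 6.6 / 36.1 = 0.18282548
Fraction remaining = 0.18282548
efficiency = (1 - 0.18282548) * 100 = 81.7175 %

81.7175 %


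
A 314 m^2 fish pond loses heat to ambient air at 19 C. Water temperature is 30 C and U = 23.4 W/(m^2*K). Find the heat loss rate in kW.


Temperature difference dT = 30 - 19 = 11 K
Heat loss (W) = U * A * dT = 23.4 * 314 * 11 = 80823.6 W
Convert to kW: 80823.6 / 1000 = 80.8236 kW

80.8236 kW


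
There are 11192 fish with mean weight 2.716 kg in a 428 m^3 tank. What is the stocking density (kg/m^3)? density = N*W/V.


Total biomass = 11192 fish * 2.716 kg = 30397.472 kg
Density = total biomass / volume = 30397.472 / 428 = 71.0221 kg/m^3

71.0221 kg/m^3


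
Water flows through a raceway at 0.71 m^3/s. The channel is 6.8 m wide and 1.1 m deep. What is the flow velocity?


Cross-sectional area = W * d = 6.8 * 1.1 = 7.48 m^2
Velocity = Q / A = 0.71 / 7.48 = 0.0949198 m/s

0.0949198 m/s


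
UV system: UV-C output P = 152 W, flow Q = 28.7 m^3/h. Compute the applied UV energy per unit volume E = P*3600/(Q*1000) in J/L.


Energy delivered per hour = 152 W * 3600 s = 547200 J/h
Volume treated per hour = 28.7 m^3/h * 1000 = 28700 L/h
dose = 547200 / 28700 = 19.0662 J/L

19.0662 J/L


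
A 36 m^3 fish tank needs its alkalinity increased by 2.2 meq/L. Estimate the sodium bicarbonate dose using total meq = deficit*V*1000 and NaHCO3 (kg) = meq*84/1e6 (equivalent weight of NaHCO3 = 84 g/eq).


Tank volume in L = 36 m^3 * 1000 = 36000 L
Total meq required = 2.2 meq/L * 36000 L = 79200 meq
NaHCO3 mass = 79200 meq * 84 mg/meq / 1e6 = 6.6528 kg

6.6528 kg


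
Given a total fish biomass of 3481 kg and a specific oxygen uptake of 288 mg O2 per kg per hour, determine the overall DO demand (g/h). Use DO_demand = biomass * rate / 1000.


Total O2 consumption (mg/h) = 3481 kg * 288 mg/(kg*h) = 1002528 mg/h
Convert to g/h: 1002528 / 1000 = 1002.528 g/h

1002.528 g/h


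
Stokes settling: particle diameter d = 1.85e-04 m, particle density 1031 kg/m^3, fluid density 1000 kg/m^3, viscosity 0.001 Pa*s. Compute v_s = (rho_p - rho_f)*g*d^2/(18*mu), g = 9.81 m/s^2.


Density difference: rho_p - rho_f = 1031 - 1000 = 31 kg/m^3
d^2 = (1.85e-04)^2 = 3.4225e-08 m^2
Numerator = (rho_p - rho_f) * g * d^2 = 31 * 9.81 * 3.4225e-08 = 1.0408165e-05
Denominator = 18 * mu = 18 * 0.001 = 0.018
v_s = 1.0408165e-05 / 0.018 = 5.78231e-04 m/s
Check: Re = rho_f * v_s * d / mu = 1000 * 5.78231e-04 * 1.85e-04 / 0.001 = 0.107 < 1, so Stokes' law applies.

5.78231e-04 m/s


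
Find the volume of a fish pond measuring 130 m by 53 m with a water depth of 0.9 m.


Base area = L * W = 130 * 53 = 6890 m^2
Volume = area * depth = 6890 * 0.9 = 6201 m^3

6201 m^3


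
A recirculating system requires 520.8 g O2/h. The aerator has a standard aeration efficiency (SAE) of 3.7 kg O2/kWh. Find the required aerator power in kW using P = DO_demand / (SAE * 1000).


SAE in g O2/kWh = 3.7 * 1000 = 3700 g/kWh
P = DO_demand / SAE_g = 520.8 / 3700 = 0.140757 kW

0.140757 kW


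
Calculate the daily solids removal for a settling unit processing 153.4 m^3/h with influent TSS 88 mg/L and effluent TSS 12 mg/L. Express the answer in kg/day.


Concentration drop: TSS_in - TSS_out = 88 - 12 = 76 mg/L
Hourly solids removed = Q * dTSS = 153.4 m^3/h * 76 mg/L = 11658.4 g/h  (m^3/h * mg/L = g/h)
Daily solids removed = 11658.4 * 24 = 279801.6 g/day
Convert g to kg: 279801.6 / 1000 = 279.8016 kg/day

279.8016 kg/day


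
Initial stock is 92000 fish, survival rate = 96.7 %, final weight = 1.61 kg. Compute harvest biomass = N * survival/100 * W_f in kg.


Survivors = 92000 * 96.7/100 = 88964 fish
Harvest biomass = survivors * W_f = 88964 * 1.61 = 143232.04 kg

143232.04 kg


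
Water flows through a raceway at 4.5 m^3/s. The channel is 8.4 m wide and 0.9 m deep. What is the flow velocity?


Cross-sectional area = W * d = 8.4 * 0.9 = 7.56 m^2
Velocity = Q / A = 4.5 / 7.56 = 0.595238 m/s

0.595238 m/s


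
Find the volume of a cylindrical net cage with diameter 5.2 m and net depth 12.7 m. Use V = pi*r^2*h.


r = d/2 = 5.2/2 = 2.6 m
Base area = pi*r^2 = pi*2.6^2 = 21.237166 m^2
Volume = 21.237166 * 12.7 = 269.712 m^3

269.712 m^3


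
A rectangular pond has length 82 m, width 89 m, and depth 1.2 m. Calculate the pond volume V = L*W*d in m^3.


Base area = L * W = 82 * 89 = 7298 m^2
Volume = area * depth = 7298 * 1.2 = 8757.6 m^3

8757.6 m^3
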